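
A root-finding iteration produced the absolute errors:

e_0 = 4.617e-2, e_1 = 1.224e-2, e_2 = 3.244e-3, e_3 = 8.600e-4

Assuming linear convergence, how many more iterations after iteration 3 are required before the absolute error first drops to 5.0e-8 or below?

Rate ρ ≈ e_3/e_2 = 8.600e-4/3.244e-3 = 0.2651.
After j more steps, e_{3+j} ≈ 8.600e-4·ρ^j; need ρ^j ≤ 5.0e-8/8.600e-4 = 5.81395e-05.
j ≥ ln(5.81395e-05)/ln(0.2651) = -9.7527/-1.32765 = 7.346.
So 8 more iterations are needed.

8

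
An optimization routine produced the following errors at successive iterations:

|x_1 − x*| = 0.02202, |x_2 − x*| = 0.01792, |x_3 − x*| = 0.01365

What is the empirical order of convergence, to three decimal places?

p ≈ ln(|x_3 − x*|/|x_2 − x*|) / ln(|x_2 − x*|/|x_1 − x*|)
  = ln(0.01365/0.01792) / ln(0.01792/0.02202)
  = ln(0.761719) / ln(0.813806)
  = -0.272178 / -0.206033 ≈ 1.321041

1.321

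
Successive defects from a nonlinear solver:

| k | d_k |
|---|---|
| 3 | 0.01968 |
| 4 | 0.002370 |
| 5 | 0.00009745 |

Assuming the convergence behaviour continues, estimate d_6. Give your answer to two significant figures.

7.9e-7

First estimate the order: p ≈ ln(d_5/d_4) / ln(d_4/d_3) = ln(0.00009745/0.002370)/ln(0.002370/0.01968) = ln(0.0411181)/ln(0.120427) ≈ 1.5077.
Then d_6 ≈ d_5·(d_5/d_4)^p = 0.00009745·(0.0411181)^1.5077 = 0.00009745·0.00813538 ≈ 7.928e-07.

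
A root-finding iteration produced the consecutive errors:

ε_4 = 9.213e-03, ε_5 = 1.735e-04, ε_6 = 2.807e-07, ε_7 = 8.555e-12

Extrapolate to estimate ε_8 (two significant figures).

4.2e-19

First estimate the order: p ≈ ln(ε_7/ε_6) / ln(ε_6/ε_5) = ln(8.555e-12/2.807e-07)/ln(2.807e-07/1.735e-04) = ln(3.04774e-05)/ln(0.00161787) ≈ 1.6180.
Then ε_8 ≈ ε_7·(ε_7/ε_6)^p = 8.555e-12·(3.04774e-05)^1.6180 = 8.555e-12·4.9326e-08 ≈ 4.22e-19.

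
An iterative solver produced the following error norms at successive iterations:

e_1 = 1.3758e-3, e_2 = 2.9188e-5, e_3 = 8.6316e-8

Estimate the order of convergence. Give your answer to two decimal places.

1.51

p ≈ ln(e_3/e_2) / ln(e_2/e_1)
  = ln(8.6316e-8/2.9188e-5) / ln(2.9188e-5/1.3758e-3)
  = ln(0.00295724) / ln(0.0212153)
  = -5.82350 / -3.85303 ≈ 1.51141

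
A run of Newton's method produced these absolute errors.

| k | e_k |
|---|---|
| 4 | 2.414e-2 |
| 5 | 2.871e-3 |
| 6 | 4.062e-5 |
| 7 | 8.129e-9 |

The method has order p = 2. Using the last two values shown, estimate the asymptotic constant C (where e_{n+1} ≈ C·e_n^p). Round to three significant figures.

4.93

C ≈ e_7 / e_6^2
  = 8.129e-9 / (4.062e-5)^2
  = 8.129e-9 / 1.64998e-09 ≈ 4.9267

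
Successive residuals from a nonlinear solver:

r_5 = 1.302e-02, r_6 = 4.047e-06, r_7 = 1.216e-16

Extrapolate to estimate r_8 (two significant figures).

First estimate the order: p ≈ ln(r_7/r_6) / ln(r_6/r_5) = ln(1.216e-16/4.047e-06)/ln(4.047e-06/1.302e-02) = ln(3.00469e-11)/ln(0.000310829) ≈ 2.9999.
Then r_8 ≈ r_7·(r_7/r_6)^p = 1.216e-16·(3.00469e-11)^2.9999 = 1.216e-16·2.71926e-32 ≈ 3.307e-48.

3.3e-48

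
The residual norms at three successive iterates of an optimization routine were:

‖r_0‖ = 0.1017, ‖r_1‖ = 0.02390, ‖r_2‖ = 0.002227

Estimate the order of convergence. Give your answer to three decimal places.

1.639

p ≈ ln(‖r_2‖/‖r_1‖) / ln(‖r_1‖/‖r_0‖)
  = ln(0.002227/0.02390) / ln(0.02390/0.1017)
  = ln(0.0931799) / ln(0.235005)
  = -2.373223 / -1.448148 ≈ 1.638799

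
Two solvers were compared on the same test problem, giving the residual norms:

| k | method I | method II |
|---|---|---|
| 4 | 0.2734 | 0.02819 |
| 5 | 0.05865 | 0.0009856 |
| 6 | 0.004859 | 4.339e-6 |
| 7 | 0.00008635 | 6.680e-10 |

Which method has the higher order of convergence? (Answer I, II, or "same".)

Method I: p ≈ ln(0.00008635/0.004859)/ln(0.004859/0.05865) ≈ 1.62.
Method II: p ≈ ln(6.680e-10/4.339e-6)/ln(4.339e-6/0.0009856) ≈ 1.62.
Both orders ≈ 1.6 — effectively the same.

same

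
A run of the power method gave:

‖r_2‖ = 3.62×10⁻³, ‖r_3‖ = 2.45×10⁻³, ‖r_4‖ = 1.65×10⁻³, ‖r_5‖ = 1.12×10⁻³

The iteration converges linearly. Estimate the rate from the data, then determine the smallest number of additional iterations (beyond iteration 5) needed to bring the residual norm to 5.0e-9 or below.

32

Rate ρ ≈ ‖r_5‖/‖r_4‖ = 1.12×10⁻³/1.65×10⁻³ = 0.6788.
After j more steps, ‖r_{5+j}‖ ≈ 1.12×10⁻³·ρ^j; need ρ^j ≤ 5.0e-9/1.12×10⁻³ = 4.46429e-06.
j ≥ ln(4.46429e-06)/ln(0.6788) = -12.3194/-0.38743 = 31.798.
So 32 more iterations are needed.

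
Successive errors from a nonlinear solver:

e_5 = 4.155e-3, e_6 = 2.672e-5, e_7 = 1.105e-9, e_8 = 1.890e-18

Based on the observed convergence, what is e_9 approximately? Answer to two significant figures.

5.5e-36

First estimate the order: p ≈ ln(e_8/e_7) / ln(e_7/e_6) = ln(1.890e-18/1.105e-9)/ln(1.105e-9/2.672e-5) = ln(1.71041e-09)/ln(4.13548e-05) ≈ 2.0000.
Then e_9 ≈ e_8·(e_8/e_7)^p = 1.890e-18·(1.71041e-09)^2.0000 = 1.890e-18·2.9255e-18 ≈ 5.529e-36.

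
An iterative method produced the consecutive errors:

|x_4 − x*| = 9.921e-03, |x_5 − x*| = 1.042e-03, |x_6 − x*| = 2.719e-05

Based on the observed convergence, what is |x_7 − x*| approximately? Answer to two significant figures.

7.5e-8

First estimate the order: p ≈ ln(|x_6 − x*|/|x_5 − x*|) / ln(|x_5 − x*|/|x_4 − x*|) = ln(2.719e-05/1.042e-03)/ln(1.042e-03/9.921e-03) = ln(0.026094)/ln(0.10503) ≈ 1.6179.
Then |x_7 − x*| ≈ |x_6 − x*|·(|x_6 − x*|/|x_5 − x*|)^p = 2.719e-05·(0.026094)^1.6179 = 2.719e-05·0.00274234 ≈ 7.456e-08.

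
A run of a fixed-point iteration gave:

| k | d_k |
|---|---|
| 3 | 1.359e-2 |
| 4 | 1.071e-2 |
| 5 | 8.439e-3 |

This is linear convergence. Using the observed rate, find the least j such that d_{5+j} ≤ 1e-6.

38

Rate ρ ≈ d_5/d_4 = 8.439e-3/1.071e-2 = 0.7880.
After j more steps, d_{5+j} ≈ 8.439e-3·ρ^j; need ρ^j ≤ 1e-6/8.439e-3 = 0.000118497.
j ≥ ln(0.000118497)/ln(0.7880) = -9.0406/-0.23826 = 37.944.
So 38 more iterations are needed.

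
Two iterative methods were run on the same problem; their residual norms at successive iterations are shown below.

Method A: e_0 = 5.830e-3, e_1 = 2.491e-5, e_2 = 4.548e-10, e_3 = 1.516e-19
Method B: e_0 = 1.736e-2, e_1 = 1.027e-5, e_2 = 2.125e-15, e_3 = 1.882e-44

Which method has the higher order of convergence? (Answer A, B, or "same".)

Method A: p ≈ ln(1.516e-19/4.548e-10)/ln(4.548e-10/2.491e-5) ≈ 2.00.
Method B: p ≈ ln(1.882e-44/2.125e-15)/ln(2.125e-15/1.027e-5) ≈ 3.00.
Method B has the higher order (≈3.0 vs ≈2.0).

B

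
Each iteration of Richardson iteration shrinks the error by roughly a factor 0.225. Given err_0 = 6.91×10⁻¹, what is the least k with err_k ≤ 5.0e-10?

15

After k steps, err_k ≈ 6.91×10⁻¹·0.225^k.
Need 0.225^k ≤ 5.0e-10/6.91×10⁻¹ = 7.23589e-10.
k ≥ ln(7.23589e-10)/ln(0.225) = -21.0468/-1.49165 = 14.110.
Smallest integer k = 15.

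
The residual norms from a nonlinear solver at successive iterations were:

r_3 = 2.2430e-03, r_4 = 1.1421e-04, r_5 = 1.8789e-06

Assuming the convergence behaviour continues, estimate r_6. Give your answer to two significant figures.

First estimate the order: p ≈ ln(r_5/r_4) / ln(r_4/r_3) = ln(1.8789e-06/1.1421e-04)/ln(1.1421e-04/2.2430e-03) = ln(0.0164513)/ln(0.0509184) ≈ 1.3794.
Then r_6 ≈ r_5·(r_5/r_4)^p = 1.8789e-06·(0.0164513)^1.3794 = 1.8789e-06·0.00346279 ≈ 6.506e-09.

6.5e-9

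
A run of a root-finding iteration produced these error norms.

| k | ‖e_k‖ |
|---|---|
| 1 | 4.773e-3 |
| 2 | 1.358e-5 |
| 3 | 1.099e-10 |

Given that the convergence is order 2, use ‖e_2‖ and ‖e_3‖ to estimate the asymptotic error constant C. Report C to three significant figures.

0.596

C ≈ ‖e_3‖ / ‖e_2‖^2
  = 1.099e-10 / (1.358e-5)^2
  = 1.099e-10 / 1.84416e-10 ≈ 0.59593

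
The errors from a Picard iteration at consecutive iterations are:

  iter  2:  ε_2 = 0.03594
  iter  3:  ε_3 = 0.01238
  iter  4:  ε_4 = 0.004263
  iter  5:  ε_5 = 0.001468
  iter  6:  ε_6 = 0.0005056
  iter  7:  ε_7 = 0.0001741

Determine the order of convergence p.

Consecutive ratios: ε_7/ε_6 = 0.0001741/0.0005056 = 0.344343, ε_6/ε_5 = 0.0005056/0.001468 = 0.344414.
p ≈ ln(0.344343)/ln(0.344414) = -1.0661/-1.0659 ≈ 1.00.
So the convergence is linear (order 1).

1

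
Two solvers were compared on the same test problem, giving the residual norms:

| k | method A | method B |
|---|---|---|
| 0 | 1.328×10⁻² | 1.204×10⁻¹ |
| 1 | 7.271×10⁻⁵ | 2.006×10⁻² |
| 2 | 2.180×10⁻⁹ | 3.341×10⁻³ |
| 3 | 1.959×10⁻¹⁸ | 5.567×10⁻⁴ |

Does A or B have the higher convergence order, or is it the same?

Method A: p ≈ ln(1.959×10⁻¹⁸/2.180×10⁻⁹)/ln(2.180×10⁻⁹/7.271×10⁻⁵) ≈ 2.00.
Method B: p ≈ ln(5.567×10⁻⁴/3.341×10⁻³)/ln(3.341×10⁻³/2.006×10⁻²) ≈ 1.00.
Method A has the higher order (≈2.0 vs ≈1.0).

A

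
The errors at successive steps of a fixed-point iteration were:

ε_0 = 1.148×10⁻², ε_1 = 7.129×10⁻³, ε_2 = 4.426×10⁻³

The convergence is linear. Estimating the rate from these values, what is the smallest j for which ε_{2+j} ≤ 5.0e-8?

Rate ρ ≈ ε_2/ε_1 = 4.426×10⁻³/7.129×10⁻³ = 0.6208.
After j more steps, ε_{2+j} ≈ 4.426×10⁻³·ρ^j; need ρ^j ≤ 5.0e-8/4.426×10⁻³ = 1.12969e-05.
j ≥ ln(1.12969e-05)/ln(0.6208) = -11.3910/-0.47675 = 23.893.
So 24 more iterations are needed.

24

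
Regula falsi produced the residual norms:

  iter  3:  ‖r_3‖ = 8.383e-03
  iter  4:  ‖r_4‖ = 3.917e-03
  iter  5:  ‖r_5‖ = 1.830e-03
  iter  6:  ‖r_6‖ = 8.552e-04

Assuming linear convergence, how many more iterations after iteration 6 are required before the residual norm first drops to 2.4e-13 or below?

29

Rate ρ ≈ ‖r_6‖/‖r_5‖ = 8.552e-04/1.830e-03 = 0.4673.
After j more steps, ‖r_{6+j}‖ ≈ 8.552e-04·ρ^j; need ρ^j ≤ 2.4e-13/8.552e-04 = 2.80636e-10.
j ≥ ln(2.80636e-10)/ln(0.4673) = -21.9940/-0.76078 = 28.910.
So 29 more iterations are needed.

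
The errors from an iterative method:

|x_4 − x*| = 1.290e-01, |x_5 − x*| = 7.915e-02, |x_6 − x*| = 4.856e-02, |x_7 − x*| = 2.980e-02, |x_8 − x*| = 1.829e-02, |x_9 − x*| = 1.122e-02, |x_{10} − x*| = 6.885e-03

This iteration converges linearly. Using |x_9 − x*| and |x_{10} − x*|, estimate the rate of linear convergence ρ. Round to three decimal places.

ρ ≈ |x_{10} − x*|/|x_9 − x*| = 6.885e-03/1.122e-02 = 0.61364

0.614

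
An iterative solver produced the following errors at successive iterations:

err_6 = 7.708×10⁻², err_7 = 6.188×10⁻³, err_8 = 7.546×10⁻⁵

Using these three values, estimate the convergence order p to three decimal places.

1.747

p ≈ ln(err_8/err_7) / ln(err_7/err_6)
  = ln(7.546×10⁻⁵/6.188×10⁻³) / ln(6.188×10⁻³/7.708×10⁻²)
  = ln(0.0121946) / ln(0.0802802)
  = -4.406762 / -2.522232 ≈ 1.747168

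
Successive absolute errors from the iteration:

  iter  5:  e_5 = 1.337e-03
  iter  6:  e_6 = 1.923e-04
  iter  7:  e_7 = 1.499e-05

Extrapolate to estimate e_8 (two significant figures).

5.2e-7

First estimate the order: p ≈ ln(e_7/e_6) / ln(e_6/e_5) = ln(1.499e-05/1.923e-04)/ln(1.923e-04/1.337e-03) = ln(0.0779511)/ln(0.143829) ≈ 1.3159.
Then e_8 ≈ e_7·(e_7/e_6)^p = 1.499e-05·(0.0779511)^1.3159 = 1.499e-05·0.0348136 ≈ 5.219e-07.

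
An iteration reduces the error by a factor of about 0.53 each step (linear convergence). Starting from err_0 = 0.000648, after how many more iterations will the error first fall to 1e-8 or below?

18

After k steps, err_k ≈ 0.000648·0.53^k.
Need 0.53^k ≤ 1e-8/0.000648 = 1.54321e-05.
k ≥ ln(1.54321e-05)/ln(0.53) = -11.0791/-0.63488 = 17.451.
Smallest integer k = 18.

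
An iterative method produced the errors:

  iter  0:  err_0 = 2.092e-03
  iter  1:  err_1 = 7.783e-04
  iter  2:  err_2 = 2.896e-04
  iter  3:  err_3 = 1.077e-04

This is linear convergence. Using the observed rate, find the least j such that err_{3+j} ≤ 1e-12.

19

Rate ρ ≈ err_3/err_2 = 1.077e-04/2.896e-04 = 0.3719.
After j more steps, err_{3+j} ≈ 1.077e-04·ρ^j; need ρ^j ≤ 1e-12/1.077e-04 = 9.28505e-09.
j ≥ ln(9.28505e-09)/ln(0.3719) = -18.4949/-0.98913 = 18.698.
So 19 more iterations are needed.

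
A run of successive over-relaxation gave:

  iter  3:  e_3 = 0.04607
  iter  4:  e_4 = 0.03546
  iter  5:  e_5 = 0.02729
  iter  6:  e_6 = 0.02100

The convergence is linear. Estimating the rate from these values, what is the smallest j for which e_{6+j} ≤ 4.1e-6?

33

Rate ρ ≈ e_6/e_5 = 0.02100/0.02729 = 0.7695.
After j more steps, e_{6+j} ≈ 0.02100·ρ^j; need ρ^j ≤ 4.1e-6/0.02100 = 0.000195238.
j ≥ ln(0.000195238)/ln(0.7695) = -8.5413/-0.26201 = 32.599.
So 33 more iterations are needed.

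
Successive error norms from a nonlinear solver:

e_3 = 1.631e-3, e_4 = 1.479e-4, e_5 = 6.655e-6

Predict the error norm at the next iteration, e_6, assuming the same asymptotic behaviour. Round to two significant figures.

First estimate the order: p ≈ ln(e_5/e_4) / ln(e_4/e_3) = ln(6.655e-6/1.479e-4)/ln(1.479e-4/1.631e-3) = ln(0.0449966)/ln(0.0906806) ≈ 1.2919.
Then e_6 ≈ e_5·(e_5/e_4)^p = 6.655e-6·(0.0449966)^1.2919 = 6.655e-6·0.0181988 ≈ 1.211e-07.

1.2e-7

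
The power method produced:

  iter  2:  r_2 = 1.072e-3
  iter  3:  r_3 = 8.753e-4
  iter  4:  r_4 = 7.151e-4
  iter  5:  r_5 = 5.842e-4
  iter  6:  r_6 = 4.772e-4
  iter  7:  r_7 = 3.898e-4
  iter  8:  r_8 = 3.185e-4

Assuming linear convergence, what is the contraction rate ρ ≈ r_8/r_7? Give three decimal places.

ρ ≈ r_8/r_7 = 3.185e-4/3.898e-4 = 0.81709

0.817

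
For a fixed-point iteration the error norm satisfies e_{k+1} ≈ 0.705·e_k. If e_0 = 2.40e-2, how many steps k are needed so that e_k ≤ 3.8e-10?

After k steps, e_k ≈ 2.40e-2·0.705^k.
Need 0.705^k ≤ 3.8e-10/2.40e-2 = 1.58333e-08.
k ≥ ln(1.58333e-08)/ln(0.705) = -17.9612/-0.34956 = 51.382.
Smallest integer k = 52.

52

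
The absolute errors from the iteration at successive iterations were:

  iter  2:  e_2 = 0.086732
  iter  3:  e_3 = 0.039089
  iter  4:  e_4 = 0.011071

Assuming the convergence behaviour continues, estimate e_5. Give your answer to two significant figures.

1.5e-3

First estimate the order: p ≈ ln(e_4/e_3) / ln(e_3/e_2) = ln(0.011071/0.039089)/ln(0.039089/0.086732) = ln(0.283225)/ln(0.450687) ≈ 1.5829.
Then e_5 ≈ e_4·(e_4/e_3)^p = 0.011071·(0.283225)^1.5829 = 0.011071·0.135762 ≈ 0.001503.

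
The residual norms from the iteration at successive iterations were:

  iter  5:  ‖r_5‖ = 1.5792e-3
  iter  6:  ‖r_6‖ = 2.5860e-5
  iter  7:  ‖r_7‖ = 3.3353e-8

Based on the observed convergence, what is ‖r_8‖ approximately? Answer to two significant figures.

First estimate the order: p ≈ ln(‖r_7‖/‖r_6‖) / ln(‖r_6‖/‖r_5‖) = ln(3.3353e-8/2.5860e-5)/ln(2.5860e-5/1.5792e-3) = ln(0.00128975)/ln(0.0163754) ≈ 1.6180.
Then ‖r_8‖ ≈ ‖r_7‖·(‖r_7‖/‖r_6‖)^p = 3.3353e-8·(0.00128975)^1.6180 = 3.3353e-8·2.11251e-05 ≈ 7.046e-13.

7.0e-13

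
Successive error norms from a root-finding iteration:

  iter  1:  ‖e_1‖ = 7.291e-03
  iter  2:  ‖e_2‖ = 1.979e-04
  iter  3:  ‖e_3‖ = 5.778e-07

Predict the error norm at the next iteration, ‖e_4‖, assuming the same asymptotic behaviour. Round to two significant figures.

First estimate the order: p ≈ ln(‖e_3‖/‖e_2‖) / ln(‖e_2‖/‖e_1‖) = ln(5.778e-07/1.979e-04)/ln(1.979e-04/7.291e-03) = ln(0.00291966)/ln(0.0271431) ≈ 1.6182.
Then ‖e_4‖ ≈ ‖e_3‖·(‖e_3‖/‖e_2‖)^p = 5.778e-07·(0.00291966)^1.6182 = 5.778e-07·7.91408e-05 ≈ 4.573e-11.

4.6e-11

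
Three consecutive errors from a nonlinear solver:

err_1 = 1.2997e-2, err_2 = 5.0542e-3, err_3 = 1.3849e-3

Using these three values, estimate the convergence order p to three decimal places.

1.371

p ≈ ln(err_3/err_2) / ln(err_2/err_1)
  = ln(1.3849e-3/5.0542e-3) / ln(5.0542e-3/1.2997e-2)
  = ln(0.27401) / ln(0.388874)
  = -1.294591 / -0.944500 ≈ 1.370663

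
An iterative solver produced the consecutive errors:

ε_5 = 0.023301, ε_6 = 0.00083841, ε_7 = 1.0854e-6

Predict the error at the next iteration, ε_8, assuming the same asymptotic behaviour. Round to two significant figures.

1.8e-12

First estimate the order: p ≈ ln(ε_7/ε_6) / ln(ε_6/ε_5) = ln(1.0854e-6/0.00083841)/ln(0.00083841/0.023301) = ln(0.00129459)/ln(0.0359817) ≈ 2.0000.
Then ε_8 ≈ ε_7·(ε_7/ε_6)^p = 1.0854e-6·(0.00129459)^2.0000 = 1.0854e-6·1.67596e-06 ≈ 1.819e-12.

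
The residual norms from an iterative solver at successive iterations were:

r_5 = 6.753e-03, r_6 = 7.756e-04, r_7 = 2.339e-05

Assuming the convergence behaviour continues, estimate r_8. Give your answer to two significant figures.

First estimate the order: p ≈ ln(r_7/r_6) / ln(r_6/r_5) = ln(2.339e-05/7.756e-04)/ln(7.756e-04/6.753e-03) = ln(0.0301573)/ln(0.114853) ≈ 1.6179.
Then r_8 ≈ r_7·(r_7/r_6)^p = 2.339e-05·(0.0301573)^1.6179 = 2.339e-05·0.00346584 ≈ 8.107e-08.

8.1e-8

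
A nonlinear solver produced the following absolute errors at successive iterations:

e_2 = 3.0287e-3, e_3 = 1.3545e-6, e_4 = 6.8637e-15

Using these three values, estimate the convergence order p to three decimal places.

2.477

p ≈ ln(e_4/e_3) / ln(e_3/e_2)
  = ln(6.8637e-15/1.3545e-6) / ln(1.3545e-6/3.0287e-3)
  = ln(5.06733e-09) / ln(0.000447222)
  = -19.100452 / -7.712455 ≈ 2.476572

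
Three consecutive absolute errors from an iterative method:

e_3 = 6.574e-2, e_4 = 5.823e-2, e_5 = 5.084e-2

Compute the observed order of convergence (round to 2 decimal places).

1.12

p ≈ ln(e_5/e_4) / ln(e_4/e_3)
  = ln(5.084e-2/5.823e-2) / ln(5.823e-2/6.574e-2)
  = ln(0.873089) / ln(0.885762)
  = -0.13572 / -0.12131 ≈ 1.11879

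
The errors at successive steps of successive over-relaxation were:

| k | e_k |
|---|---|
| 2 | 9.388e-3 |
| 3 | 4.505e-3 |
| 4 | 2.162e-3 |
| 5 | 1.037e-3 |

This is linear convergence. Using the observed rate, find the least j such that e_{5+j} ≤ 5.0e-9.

Rate ρ ≈ e_5/e_4 = 1.037e-3/2.162e-3 = 0.4796.
After j more steps, e_{5+j} ≈ 1.037e-3·ρ^j; need ρ^j ≤ 5.0e-9/1.037e-3 = 4.8216e-06.
j ≥ ln(4.8216e-06)/ln(0.4796) = -12.2424/-0.73480 = 16.661.
So 17 more iterations are needed.

17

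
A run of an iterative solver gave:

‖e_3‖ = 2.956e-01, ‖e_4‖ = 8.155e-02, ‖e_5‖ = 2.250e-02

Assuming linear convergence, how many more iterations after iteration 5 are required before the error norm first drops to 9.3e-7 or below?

8

Rate ρ ≈ ‖e_5‖/‖e_4‖ = 2.250e-02/8.155e-02 = 0.2759.
After j more steps, ‖e_{5+j}‖ ≈ 2.250e-02·ρ^j; need ρ^j ≤ 9.3e-7/2.250e-02 = 4.13333e-05.
j ≥ ln(4.13333e-05)/ln(0.2759) = -10.0938/-1.28772 = 7.839.
So 8 more iterations are needed.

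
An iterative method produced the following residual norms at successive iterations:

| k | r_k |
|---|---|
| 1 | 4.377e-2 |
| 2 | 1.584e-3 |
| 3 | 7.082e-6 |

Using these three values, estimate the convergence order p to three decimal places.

1.630

p ≈ ln(r_3/r_2) / ln(r_2/r_1)
  = ln(7.082e-6/1.584e-3) / ln(1.584e-3/4.377e-2)
  = ln(0.00447096) / ln(0.0361892)
  = -5.410152 / -3.318995 ≈ 1.630057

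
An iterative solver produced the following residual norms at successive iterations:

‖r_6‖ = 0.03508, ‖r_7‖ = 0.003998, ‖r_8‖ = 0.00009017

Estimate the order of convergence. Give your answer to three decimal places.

p ≈ ln(‖r_8‖/‖r_7‖) / ln(‖r_7‖/‖r_6‖)
  = ln(0.00009017/0.003998) / ln(0.003998/0.03508)
  = ln(0.0225538) / ln(0.113968)
  = -3.791852 / -2.171838 ≈ 1.745918

1.746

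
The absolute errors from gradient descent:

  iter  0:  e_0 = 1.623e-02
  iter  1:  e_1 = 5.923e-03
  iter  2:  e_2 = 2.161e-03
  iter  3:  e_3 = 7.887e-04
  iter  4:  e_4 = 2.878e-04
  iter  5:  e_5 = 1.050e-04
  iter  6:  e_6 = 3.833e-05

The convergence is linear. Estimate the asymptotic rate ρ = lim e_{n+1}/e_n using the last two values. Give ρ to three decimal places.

ρ ≈ e_6/e_5 = 3.833e-05/1.050e-04 = 0.36505

0.365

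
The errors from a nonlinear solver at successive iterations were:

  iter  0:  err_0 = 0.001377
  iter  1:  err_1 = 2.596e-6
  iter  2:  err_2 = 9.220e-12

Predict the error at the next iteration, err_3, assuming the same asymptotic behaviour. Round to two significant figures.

1.2e-22

First estimate the order: p ≈ ln(err_2/err_1) / ln(err_1/err_0) = ln(9.220e-12/2.596e-6)/ln(2.596e-6/0.001377) = ln(3.55162e-06)/ln(0.00188526) ≈ 2.0001.
Then err_3 ≈ err_2·(err_2/err_1)^p = 9.220e-12·(3.55162e-06)^2.0001 = 9.220e-12·1.25982e-11 ≈ 1.162e-22.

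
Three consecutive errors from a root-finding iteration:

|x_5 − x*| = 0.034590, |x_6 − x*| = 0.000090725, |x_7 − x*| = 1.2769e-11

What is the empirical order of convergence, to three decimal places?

2.654

p ≈ ln(|x_7 − x*|/|x_6 − x*|) / ln(|x_6 − x*|/|x_5 − x*|)
  = ln(1.2769e-11/0.000090725) / ln(0.000090725/0.034590)
  = ln(1.40744e-07) / ln(0.00262287)
  = -15.776323 / -5.943486 ≈ 2.654389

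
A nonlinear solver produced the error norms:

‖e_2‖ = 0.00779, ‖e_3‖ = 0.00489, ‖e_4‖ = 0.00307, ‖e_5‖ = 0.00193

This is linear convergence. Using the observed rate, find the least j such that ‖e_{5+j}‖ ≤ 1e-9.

32

Rate ρ ≈ ‖e_5‖/‖e_4‖ = 0.00193/0.00307 = 0.6287.
After j more steps, ‖e_{5+j}‖ ≈ 0.00193·ρ^j; need ρ^j ≤ 1e-9/0.00193 = 5.18135e-07.
j ≥ ln(5.18135e-07)/ln(0.6287) = -14.4730/-0.46410 = 31.185.
So 32 more iterations are needed.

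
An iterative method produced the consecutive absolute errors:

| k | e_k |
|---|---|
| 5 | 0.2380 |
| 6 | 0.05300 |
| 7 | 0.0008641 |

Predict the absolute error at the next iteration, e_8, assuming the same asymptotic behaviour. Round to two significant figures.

First estimate the order: p ≈ ln(e_7/e_6) / ln(e_6/e_5) = ln(0.0008641/0.05300)/ln(0.05300/0.2380) = ln(0.0163038)/ln(0.222689) ≈ 2.7406.
Then e_8 ≈ e_7·(e_7/e_6)^p = 0.0008641·(0.0163038)^2.7406 = 0.0008641·1.26066e-05 ≈ 1.089e-08.

1.1e-8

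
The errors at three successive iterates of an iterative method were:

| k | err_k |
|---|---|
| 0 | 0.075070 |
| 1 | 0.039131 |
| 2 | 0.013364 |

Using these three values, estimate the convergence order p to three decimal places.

1.649

p ≈ ln(err_2/err_1) / ln(err_1/err_0)
  = ln(0.013364/0.039131) / ln(0.039131/0.075070)
  = ln(0.34152) / ln(0.52126)
  = -1.074349 / -0.651506 ≈ 1.649024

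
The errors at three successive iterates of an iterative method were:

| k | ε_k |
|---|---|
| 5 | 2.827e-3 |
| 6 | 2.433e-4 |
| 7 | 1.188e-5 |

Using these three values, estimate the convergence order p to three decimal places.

1.231

p ≈ ln(ε_7/ε_6) / ln(ε_6/ε_5)
  = ln(1.188e-5/2.433e-4) / ln(2.433e-4/2.827e-3)
  = ln(0.0488286) / ln(0.086063)
  = -3.019439 / -2.452676 ≈ 1.231079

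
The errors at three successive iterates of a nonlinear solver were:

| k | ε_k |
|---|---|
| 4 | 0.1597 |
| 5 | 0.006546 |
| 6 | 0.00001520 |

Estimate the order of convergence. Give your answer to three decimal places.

1.899

p ≈ ln(ε_6/ε_5) / ln(ε_5/ε_4)
  = ln(0.00001520/0.006546) / ln(0.006546/0.1597)
  = ln(0.00232203) / ln(0.0409894)
  = -6.065313 / -3.194442 ≈ 1.898708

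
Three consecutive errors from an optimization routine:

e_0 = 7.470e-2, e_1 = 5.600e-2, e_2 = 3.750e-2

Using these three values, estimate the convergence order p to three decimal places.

1.392

p ≈ ln(e_2/e_1) / ln(e_1/e_0)
  = ln(3.750e-2/5.600e-2) / ln(5.600e-2/7.470e-2)
  = ln(0.669643) / ln(0.749665)
  = -0.401011 / -0.288129 ≈ 1.391776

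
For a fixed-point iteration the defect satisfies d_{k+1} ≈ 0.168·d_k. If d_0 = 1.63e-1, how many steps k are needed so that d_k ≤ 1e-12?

15

After k steps, d_k ≈ 1.63e-1·0.168^k.
Need 0.168^k ≤ 1e-12/1.63e-1 = 6.13497e-12.
k ≥ ln(6.13497e-12)/ln(0.168) = -25.8170/-1.78379 = 14.473.
Smallest integer k = 15.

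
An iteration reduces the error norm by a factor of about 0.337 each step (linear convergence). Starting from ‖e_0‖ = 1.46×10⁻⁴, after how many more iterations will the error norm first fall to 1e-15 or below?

24

After k steps, ‖e_k‖ ≈ 1.46×10⁻⁴·0.337^k.
Need 0.337^k ≤ 1e-15/1.46×10⁻⁴ = 6.84932e-12.
k ≥ ln(6.84932e-12)/ln(0.337) = -25.7069/-1.08767 = 23.635.
Smallest integer k = 24.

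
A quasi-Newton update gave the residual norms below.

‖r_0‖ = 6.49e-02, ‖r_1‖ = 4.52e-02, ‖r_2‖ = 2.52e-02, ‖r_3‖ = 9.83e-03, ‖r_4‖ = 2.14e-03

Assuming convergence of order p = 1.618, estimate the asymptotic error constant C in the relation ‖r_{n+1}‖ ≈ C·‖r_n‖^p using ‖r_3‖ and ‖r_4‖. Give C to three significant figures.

C ≈ ‖r_4‖ / ‖r_3‖^1.618
  = 2.14e-03 / (9.83e-03)^1.618
  = 2.14e-03 / 0.000564874 ≈ 3.7885

3.79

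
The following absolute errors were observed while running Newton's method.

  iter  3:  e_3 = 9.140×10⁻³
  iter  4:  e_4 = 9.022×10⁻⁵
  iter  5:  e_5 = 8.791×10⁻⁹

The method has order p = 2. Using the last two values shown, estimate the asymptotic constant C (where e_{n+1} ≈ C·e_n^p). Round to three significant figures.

C ≈ e_5 / e_4^2
  = 8.791×10⁻⁹ / (9.022×10⁻⁵)^2
  = 8.791×10⁻⁹ / 8.13965e-09 ≈ 1.08

1.08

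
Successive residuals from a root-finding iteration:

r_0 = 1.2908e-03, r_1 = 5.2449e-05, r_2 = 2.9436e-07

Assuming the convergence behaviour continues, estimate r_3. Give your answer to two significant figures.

First estimate the order: p ≈ ln(r_2/r_1) / ln(r_1/r_0) = ln(2.9436e-07/5.2449e-05)/ln(5.2449e-05/1.2908e-03) = ln(0.00561231)/ln(0.0406329) ≈ 1.6180.
Then r_3 ≈ r_2·(r_2/r_1)^p = 2.9436e-07·(0.00561231)^1.6180 = 2.9436e-07·0.000228093 ≈ 6.714e-11.

6.7e-11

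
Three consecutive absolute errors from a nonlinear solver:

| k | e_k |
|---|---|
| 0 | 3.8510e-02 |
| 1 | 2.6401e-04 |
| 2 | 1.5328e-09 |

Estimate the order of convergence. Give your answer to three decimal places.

2.420

p ≈ ln(e_2/e_1) / ln(e_1/e_0)
  = ln(1.5328e-09/2.6401e-04) / ln(2.6401e-04/3.8510e-02)
  = ln(5.80584e-06) / ln(0.00685562)
  = -12.056646 / -4.982687 ≈ 2.419708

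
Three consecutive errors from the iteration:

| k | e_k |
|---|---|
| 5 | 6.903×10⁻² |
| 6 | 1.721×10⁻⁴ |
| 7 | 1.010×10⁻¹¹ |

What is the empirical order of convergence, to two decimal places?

2.78

p ≈ ln(e_7/e_6) / ln(e_6/e_5)
  = ln(1.010×10⁻¹¹/1.721×10⁻⁴) / ln(1.721×10⁻⁴/6.903×10⁻²)
  = ln(5.86868e-08) / ln(0.00249312)
  = -16.65105 / -5.99422 ≈ 2.77785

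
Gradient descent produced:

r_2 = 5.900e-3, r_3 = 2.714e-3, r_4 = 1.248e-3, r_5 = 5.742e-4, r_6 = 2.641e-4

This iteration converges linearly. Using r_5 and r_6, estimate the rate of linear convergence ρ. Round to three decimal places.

ρ ≈ r_6/r_5 = 2.641e-4/5.742e-4 = 0.45994

0.460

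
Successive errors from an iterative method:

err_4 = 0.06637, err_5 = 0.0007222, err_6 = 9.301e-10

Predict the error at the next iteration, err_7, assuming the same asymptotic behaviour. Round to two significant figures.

2.0e-27

First estimate the order: p ≈ ln(err_6/err_5) / ln(err_5/err_4) = ln(9.301e-10/0.0007222)/ln(0.0007222/0.06637) = ln(1.28787e-06)/ln(0.0108814) ≈ 3.0001.
Then err_7 ≈ err_6·(err_6/err_5)^p = 9.301e-10·(1.28787e-06)^3.0001 = 9.301e-10·2.13318e-18 ≈ 1.984e-27.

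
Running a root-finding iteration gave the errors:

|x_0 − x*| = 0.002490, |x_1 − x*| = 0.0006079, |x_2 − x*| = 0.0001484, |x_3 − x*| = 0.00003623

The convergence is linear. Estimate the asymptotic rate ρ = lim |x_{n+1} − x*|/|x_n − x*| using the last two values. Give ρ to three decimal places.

ρ ≈ |x_3 − x*|/|x_2 − x*| = 0.00003623/0.0001484 = 0.24414

0.244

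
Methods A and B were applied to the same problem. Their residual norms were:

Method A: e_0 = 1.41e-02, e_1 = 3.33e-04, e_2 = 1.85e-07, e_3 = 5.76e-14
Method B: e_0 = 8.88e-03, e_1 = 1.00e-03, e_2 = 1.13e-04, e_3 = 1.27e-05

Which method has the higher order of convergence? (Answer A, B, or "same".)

A

Method A: p ≈ ln(5.76e-14/1.85e-07)/ln(1.85e-07/3.33e-04) ≈ 2.00.
Method B: p ≈ ln(1.27e-05/1.13e-04)/ln(1.13e-04/1.00e-03) ≈ 1.00.
Method A has the higher order (≈2.0 vs ≈1.0).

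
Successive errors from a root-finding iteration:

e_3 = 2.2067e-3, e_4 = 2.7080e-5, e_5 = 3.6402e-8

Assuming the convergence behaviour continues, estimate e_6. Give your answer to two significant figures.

First estimate the order: p ≈ ln(e_5/e_4) / ln(e_4/e_3) = ln(3.6402e-8/2.7080e-5)/ln(2.7080e-5/2.2067e-3) = ln(0.00134424)/ln(0.0122717) ≈ 1.5026.
Then e_6 ≈ e_5·(e_5/e_4)^p = 3.6402e-8·(0.00134424)^1.5026 = 3.6402e-8·4.8445e-05 ≈ 1.763e-12.

1.8e-12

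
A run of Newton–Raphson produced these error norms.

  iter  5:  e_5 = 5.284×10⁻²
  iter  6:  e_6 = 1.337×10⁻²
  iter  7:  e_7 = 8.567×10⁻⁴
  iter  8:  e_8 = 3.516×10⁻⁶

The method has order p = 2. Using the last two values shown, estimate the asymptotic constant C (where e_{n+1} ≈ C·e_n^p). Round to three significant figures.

4.79

C ≈ e_8 / e_7^2
  = 3.516×10⁻⁶ / (8.567×10⁻⁴)^2
  = 3.516×10⁻⁶ / 7.33935e-07 ≈ 4.7906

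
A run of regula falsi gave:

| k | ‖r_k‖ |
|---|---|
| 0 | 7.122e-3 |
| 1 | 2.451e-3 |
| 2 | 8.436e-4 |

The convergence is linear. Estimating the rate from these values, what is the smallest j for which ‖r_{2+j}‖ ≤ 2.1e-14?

23

Rate ρ ≈ ‖r_2‖/‖r_1‖ = 8.436e-4/2.451e-3 = 0.3442.
After j more steps, ‖r_{2+j}‖ ≈ 8.436e-4·ρ^j; need ρ^j ≤ 2.1e-14/8.436e-4 = 2.48933e-11.
j ≥ ln(2.48933e-11)/ln(0.3442) = -24.4164/-1.06653 = 22.893.
So 23 more iterations are needed.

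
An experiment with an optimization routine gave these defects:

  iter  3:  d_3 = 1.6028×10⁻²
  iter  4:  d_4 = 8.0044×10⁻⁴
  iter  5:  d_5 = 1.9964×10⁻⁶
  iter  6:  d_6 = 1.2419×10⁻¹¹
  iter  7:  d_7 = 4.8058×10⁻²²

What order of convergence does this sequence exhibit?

Consecutive ratios: d_7/d_6 = 4.8058×10⁻²²/1.2419×10⁻¹¹ = 3.86972e-11, d_6/d_5 = 1.2419×10⁻¹¹/1.9964×10⁻⁶ = 6.2207e-06.
p ≈ ln(3.86972e-11)/ln(6.2207e-06) = -23.9753/-11.9876 ≈ 2.00.
So the convergence is quadratic (order 2).

2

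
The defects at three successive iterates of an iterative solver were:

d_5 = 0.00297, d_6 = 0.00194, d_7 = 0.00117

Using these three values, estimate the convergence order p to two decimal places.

p ≈ ln(d_7/d_6) / ln(d_6/d_5)
  = ln(0.00117/0.00194) / ln(0.00194/0.00297)
  = ln(0.603093) / ln(0.653199)
  = -0.50568 / -0.42587 ≈ 1.18740

1.19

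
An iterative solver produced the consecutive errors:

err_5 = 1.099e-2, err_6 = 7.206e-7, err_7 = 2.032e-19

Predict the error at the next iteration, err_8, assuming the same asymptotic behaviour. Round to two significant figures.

First estimate the order: p ≈ ln(err_7/err_6) / ln(err_6/err_5) = ln(2.032e-19/7.206e-7)/ln(7.206e-7/1.099e-2) = ln(2.81987e-13)/ln(6.55687e-05) ≈ 3.0000.
Then err_8 ≈ err_7·(err_7/err_6)^p = 2.032e-19·(2.81987e-13)^3.0000 = 2.032e-19·2.24227e-38 ≈ 4.556e-57.

4.6e-57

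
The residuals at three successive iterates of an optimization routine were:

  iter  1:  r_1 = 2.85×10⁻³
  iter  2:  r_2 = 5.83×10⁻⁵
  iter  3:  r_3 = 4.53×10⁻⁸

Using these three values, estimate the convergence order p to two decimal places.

p ≈ ln(r_3/r_2) / ln(r_2/r_1)
  = ln(4.53×10⁻⁸/5.83×10⁻⁵) / ln(5.83×10⁻⁵/2.85×10⁻³)
  = ln(0.000777015) / ln(0.0204561)
  = -7.16005 / -3.88947 ≈ 1.84088

1.84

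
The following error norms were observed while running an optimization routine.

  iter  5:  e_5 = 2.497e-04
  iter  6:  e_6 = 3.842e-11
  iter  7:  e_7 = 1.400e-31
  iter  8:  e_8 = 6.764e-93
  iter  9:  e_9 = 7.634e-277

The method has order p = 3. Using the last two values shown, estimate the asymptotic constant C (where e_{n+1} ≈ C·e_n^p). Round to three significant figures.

C ≈ e_9 / e_8^3
  = 7.634e-277 / (6.764e-93)^3
  = 7.634e-277 / 3.09464e-277 ≈ 2.4668

2.47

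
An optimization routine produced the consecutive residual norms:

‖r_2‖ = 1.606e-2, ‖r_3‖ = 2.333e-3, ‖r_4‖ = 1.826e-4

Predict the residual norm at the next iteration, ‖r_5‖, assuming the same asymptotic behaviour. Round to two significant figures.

First estimate the order: p ≈ ln(‖r_4‖/‖r_3‖) / ln(‖r_3‖/‖r_2‖) = ln(1.826e-4/2.333e-3)/ln(2.333e-3/1.606e-2) = ln(0.0782683)/ln(0.145268) ≈ 1.3206.
Then ‖r_5‖ ≈ ‖r_4‖·(‖r_4‖/‖r_3‖)^p = 1.826e-4·(0.0782683)^1.3206 = 1.826e-4·0.0345835 ≈ 6.315e-06.

6.3e-6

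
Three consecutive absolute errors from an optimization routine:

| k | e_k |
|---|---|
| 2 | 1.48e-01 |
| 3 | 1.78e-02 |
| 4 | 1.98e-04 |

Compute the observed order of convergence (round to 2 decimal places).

p ≈ ln(e_4/e_3) / ln(e_3/e_2)
  = ln(1.98e-04/1.78e-02) / ln(1.78e-02/1.48e-01)
  = ln(0.0111236) / ln(0.12027)
  = -4.49869 / -2.11802 ≈ 2.12401

2.12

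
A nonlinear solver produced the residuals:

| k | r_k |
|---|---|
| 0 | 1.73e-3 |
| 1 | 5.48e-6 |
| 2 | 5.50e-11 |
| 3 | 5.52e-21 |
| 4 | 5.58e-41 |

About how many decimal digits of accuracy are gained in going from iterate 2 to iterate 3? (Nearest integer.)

Digits gained ≈ log₁₀(r_2/r_3) = log₁₀(5.50e-11/5.52e-21) = log₁₀(9.96377e+09) ≈ 9.998.

10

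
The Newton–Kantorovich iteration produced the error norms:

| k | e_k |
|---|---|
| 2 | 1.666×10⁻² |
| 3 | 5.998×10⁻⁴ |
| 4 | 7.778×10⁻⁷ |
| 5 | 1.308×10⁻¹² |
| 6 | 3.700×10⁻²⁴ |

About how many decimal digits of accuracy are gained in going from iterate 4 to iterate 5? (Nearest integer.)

6

Digits gained ≈ log₁₀(e_4/e_5) = log₁₀(7.778×10⁻⁷/1.308×10⁻¹²) = log₁₀(594648) ≈ 5.774.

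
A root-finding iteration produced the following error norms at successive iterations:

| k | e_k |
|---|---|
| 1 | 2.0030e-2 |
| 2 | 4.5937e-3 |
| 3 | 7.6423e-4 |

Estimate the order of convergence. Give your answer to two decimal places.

p ≈ ln(e_3/e_2) / ln(e_2/e_1)
  = ln(7.6423e-4/4.5937e-3) / ln(4.5937e-3/2.0030e-2)
  = ln(0.166365) / ln(0.229341)
  = -1.79357 / -1.47255 ≈ 1.21800

1.22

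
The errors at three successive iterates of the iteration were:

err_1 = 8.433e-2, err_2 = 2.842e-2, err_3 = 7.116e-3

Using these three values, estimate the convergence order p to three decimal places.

1.273

p ≈ ln(err_3/err_2) / ln(err_2/err_1)
  = ln(7.116e-3/2.842e-2) / ln(2.842e-2/8.433e-2)
  = ln(0.250387) / ln(0.337009)
  = -1.384748 / -1.087646 ≈ 1.273161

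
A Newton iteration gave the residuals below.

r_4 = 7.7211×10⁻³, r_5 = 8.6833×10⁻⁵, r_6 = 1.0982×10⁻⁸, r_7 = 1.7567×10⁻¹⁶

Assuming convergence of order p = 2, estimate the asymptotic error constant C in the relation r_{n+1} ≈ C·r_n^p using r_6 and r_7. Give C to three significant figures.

C ≈ r_7 / r_6^2
  = 1.7567×10⁻¹⁶ / (1.0982×10⁻⁸)^2
  = 1.7567×10⁻¹⁶ / 1.20604e-16 ≈ 1.4566

1.46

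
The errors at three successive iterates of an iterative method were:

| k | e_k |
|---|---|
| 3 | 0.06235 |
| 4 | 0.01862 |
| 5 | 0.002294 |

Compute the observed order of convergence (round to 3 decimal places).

p ≈ ln(e_5/e_4) / ln(e_4/e_3)
  = ln(0.002294/0.01862) / ln(0.01862/0.06235)
  = ln(0.123201) / ln(0.298637)
  = -2.093938 / -1.208526 ≈ 1.732638

1.733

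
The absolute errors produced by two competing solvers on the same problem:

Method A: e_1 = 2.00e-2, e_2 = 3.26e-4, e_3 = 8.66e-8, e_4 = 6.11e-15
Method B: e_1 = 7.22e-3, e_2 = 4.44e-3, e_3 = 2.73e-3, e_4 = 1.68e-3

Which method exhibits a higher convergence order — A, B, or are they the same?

Method A: p ≈ ln(6.11e-15/8.66e-8)/ln(8.66e-8/3.26e-4) ≈ 2.00.
Method B: p ≈ ln(1.68e-3/2.73e-3)/ln(2.73e-3/4.44e-3) ≈ 1.00.
Method A has the higher order (≈2.0 vs ≈1.0).

A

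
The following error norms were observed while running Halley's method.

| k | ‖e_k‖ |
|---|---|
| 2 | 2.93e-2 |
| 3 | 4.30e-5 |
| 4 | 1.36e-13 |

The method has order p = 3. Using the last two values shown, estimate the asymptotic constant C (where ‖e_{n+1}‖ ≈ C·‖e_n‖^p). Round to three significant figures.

1.71

C ≈ ‖e_4‖ / ‖e_3‖^3
  = 1.36e-13 / (4.30e-5)^3
  = 1.36e-13 / 7.9507e-14 ≈ 1.7105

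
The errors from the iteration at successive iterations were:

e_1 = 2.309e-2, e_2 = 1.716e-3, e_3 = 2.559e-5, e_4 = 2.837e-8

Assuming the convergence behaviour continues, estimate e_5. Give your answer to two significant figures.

4.7e-13

First estimate the order: p ≈ ln(e_4/e_3) / ln(e_3/e_2) = ln(2.837e-8/2.559e-5)/ln(2.559e-5/1.716e-3) = ln(0.00110864)/ln(0.0149126) ≈ 1.6180.
Then e_5 ≈ e_4·(e_4/e_3)^p = 2.837e-8·(0.00110864)^1.6180 = 2.837e-8·1.65375e-05 ≈ 4.692e-13.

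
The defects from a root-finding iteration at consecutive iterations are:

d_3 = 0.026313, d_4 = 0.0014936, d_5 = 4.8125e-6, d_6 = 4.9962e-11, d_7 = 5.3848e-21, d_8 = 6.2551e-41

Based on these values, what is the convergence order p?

Consecutive ratios: d_8/d_7 = 6.2551e-41/5.3848e-21 = 1.16162e-20, d_7/d_6 = 5.3848e-21/4.9962e-11 = 1.07778e-10.
p ≈ ln(1.16162e-20)/ln(1.07778e-10) = -45.9019/-22.9509 ≈ 2.00.
So the convergence is quadratic (order 2).

2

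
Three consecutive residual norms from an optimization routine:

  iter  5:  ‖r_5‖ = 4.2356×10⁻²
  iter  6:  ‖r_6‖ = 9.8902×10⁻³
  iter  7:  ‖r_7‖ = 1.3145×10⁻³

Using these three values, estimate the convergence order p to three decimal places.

p ≈ ln(‖r_7‖/‖r_6‖) / ln(‖r_6‖/‖r_5‖)
  = ln(1.3145×10⁻³/9.8902×10⁻³) / ln(9.8902×10⁻³/4.2356×10⁻²)
  = ln(0.132909) / ln(0.233502)
  = -2.018091 / -1.454565 ≈ 1.387419

1.387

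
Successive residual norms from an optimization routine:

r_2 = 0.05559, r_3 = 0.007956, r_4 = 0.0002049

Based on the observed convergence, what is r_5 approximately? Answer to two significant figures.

First estimate the order: p ≈ ln(r_4/r_3) / ln(r_3/r_2) = ln(0.0002049/0.007956)/ln(0.007956/0.05559) = ln(0.0257541)/ln(0.143119) ≈ 1.8822.
Then r_5 ≈ r_4·(r_4/r_3)^p = 0.0002049·(0.0257541)^1.8822 = 0.0002049·0.00102069 ≈ 2.091e-07.

2.1e-7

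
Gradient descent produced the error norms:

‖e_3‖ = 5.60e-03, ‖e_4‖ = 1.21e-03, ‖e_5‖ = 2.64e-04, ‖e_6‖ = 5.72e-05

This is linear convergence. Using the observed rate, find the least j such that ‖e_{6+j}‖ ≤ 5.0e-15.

16

Rate ρ ≈ ‖e_6‖/‖e_5‖ = 5.72e-05/2.64e-04 = 0.2167.
After j more steps, ‖e_{6+j}‖ ≈ 5.72e-05·ρ^j; need ρ^j ≤ 5.0e-15/5.72e-05 = 8.74126e-11.
j ≥ ln(8.74126e-11)/ln(0.2167) = -23.1604/-1.52924 = 15.145.
So 16 more iterations are needed.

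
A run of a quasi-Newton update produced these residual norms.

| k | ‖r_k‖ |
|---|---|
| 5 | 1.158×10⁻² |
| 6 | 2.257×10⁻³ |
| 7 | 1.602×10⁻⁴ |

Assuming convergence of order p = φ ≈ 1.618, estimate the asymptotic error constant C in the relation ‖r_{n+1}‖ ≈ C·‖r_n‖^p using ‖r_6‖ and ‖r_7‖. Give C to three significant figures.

C ≈ ‖r_7‖ / ‖r_6‖^1.618
  = 1.602×10⁻⁴ / (2.257×10⁻³)^1.618
  = 1.602×10⁻⁴ / 5.22413e-05 ≈ 3.0665

3.07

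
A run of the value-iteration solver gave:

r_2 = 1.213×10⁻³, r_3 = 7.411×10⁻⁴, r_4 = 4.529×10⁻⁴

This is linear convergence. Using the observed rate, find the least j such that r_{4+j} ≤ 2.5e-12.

39

Rate ρ ≈ r_4/r_3 = 4.529×10⁻⁴/7.411×10⁻⁴ = 0.6111.
After j more steps, r_{4+j} ≈ 4.529×10⁻⁴·ρ^j; need ρ^j ≤ 2.5e-12/4.529×10⁻⁴ = 5.51998e-09.
j ≥ ln(5.51998e-09)/ln(0.6111) = -19.0149/-0.49249 = 38.610.
So 39 more iterations are needed.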